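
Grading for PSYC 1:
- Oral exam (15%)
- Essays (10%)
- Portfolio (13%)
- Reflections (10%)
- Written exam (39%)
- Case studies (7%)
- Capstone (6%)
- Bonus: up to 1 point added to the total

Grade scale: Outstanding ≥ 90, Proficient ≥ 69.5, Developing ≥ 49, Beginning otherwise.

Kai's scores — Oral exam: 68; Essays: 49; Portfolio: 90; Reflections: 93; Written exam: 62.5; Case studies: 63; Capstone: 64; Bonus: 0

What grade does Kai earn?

Developing

Weighted total:
  Oral exam 68 × 0.15 = 10.2
  Essays 49 × 0.1 = 4.9
  Portfolio 90 × 0.13 = 11.7
  Reflections 93 × 0.1 = 9.3
  Written exam 62.5 × 0.39 = 24.375
  Case studies 63 × 0.07 = 4.41
  Capstone 64 × 0.06 = 3.84
Sum = 68.725
Bonus: 68.725 + 0 = 68.725
68.725 is ≥ 49 and < 69.5 → Developing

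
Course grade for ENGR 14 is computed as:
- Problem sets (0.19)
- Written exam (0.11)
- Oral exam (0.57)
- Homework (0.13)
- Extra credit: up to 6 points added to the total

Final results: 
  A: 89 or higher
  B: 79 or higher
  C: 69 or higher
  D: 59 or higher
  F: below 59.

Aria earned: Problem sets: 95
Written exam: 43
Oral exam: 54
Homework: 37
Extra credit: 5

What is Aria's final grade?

Weighted total:
  Problem sets 95 × 0.19 = 18.05
  Written exam 43 × 0.11 = 4.73
  Oral exam 54 × 0.57 = 30.78
  Homework 37 × 0.13 = 4.81
Sum = 58.37
Extra credit: 58.37 + 5 = 63.37
63.37 is ≥ 59 and < 69 → D

D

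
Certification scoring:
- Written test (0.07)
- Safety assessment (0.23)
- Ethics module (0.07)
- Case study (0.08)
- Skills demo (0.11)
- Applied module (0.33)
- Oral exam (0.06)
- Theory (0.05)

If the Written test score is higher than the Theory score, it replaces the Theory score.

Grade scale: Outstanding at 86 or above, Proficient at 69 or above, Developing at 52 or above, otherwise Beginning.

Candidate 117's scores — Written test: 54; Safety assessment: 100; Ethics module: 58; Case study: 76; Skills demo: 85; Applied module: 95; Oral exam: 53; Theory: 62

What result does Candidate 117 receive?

Written test (54) ≤ Theory (62), so Theory stays at 62.
Weighted total:
  Written test 54 × 0.07 = 3.78
  Safety assessment 100 × 0.23 = 23
  Ethics module 58 × 0.07 = 4.06
  Case study 76 × 0.08 = 6.08
  Skills demo 85 × 0.11 = 9.35
  Applied module 95 × 0.33 = 31.35
  Oral exam 53 × 0.06 = 3.18
  Theory 62 × 0.05 = 3.1
Sum = 83.9
83.9 is ≥ 69 and < 86 → Proficient

Proficient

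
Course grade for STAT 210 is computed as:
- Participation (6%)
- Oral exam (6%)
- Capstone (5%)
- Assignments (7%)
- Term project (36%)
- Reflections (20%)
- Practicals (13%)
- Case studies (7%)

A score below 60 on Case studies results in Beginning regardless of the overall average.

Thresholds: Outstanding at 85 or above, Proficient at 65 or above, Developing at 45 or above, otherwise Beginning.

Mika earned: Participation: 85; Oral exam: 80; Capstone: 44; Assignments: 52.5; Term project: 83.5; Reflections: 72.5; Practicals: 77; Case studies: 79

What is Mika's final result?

Proficient

Case studies score 79 ≥ 60: minimum met.
Weighted total:
  Participation 85 × 0.06 = 5.1
  Oral exam 80 × 0.06 = 4.8
  Capstone 44 × 0.05 = 2.2
  Assignments 52.5 × 0.07 = 3.675
  Term project 83.5 × 0.36 = 30.06
  Reflections 72.5 × 0.2 = 14.5
  Practicals 77 × 0.13 = 10.01
  Case studies 79 × 0.07 = 5.53
Sum = 75.875
75.875 is ≥ 65 and < 85 → Proficient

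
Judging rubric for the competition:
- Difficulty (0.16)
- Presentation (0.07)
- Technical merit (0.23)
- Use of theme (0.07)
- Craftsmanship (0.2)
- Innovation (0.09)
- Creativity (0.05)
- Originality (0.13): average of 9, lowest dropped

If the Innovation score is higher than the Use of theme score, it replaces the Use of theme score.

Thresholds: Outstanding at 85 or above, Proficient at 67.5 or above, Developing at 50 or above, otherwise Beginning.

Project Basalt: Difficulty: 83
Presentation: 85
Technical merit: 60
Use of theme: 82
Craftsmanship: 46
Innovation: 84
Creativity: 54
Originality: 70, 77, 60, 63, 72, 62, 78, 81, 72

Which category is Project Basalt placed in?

Proficient

Originality: drop 60 → average of remaining 8 = 575/8 = 71.875
Innovation (84) > Use of theme (82), so Use of theme counts as 84.
Weighted total:
  Difficulty 83 × 0.16 = 13.28
  Presentation 85 × 0.07 = 5.95
  Technical merit 60 × 0.23 = 13.8
  Use of theme 84 × 0.07 = 5.88
  Craftsmanship 46 × 0.2 = 9.2
  Innovation 84 × 0.09 = 7.56
  Creativity 54 × 0.05 = 2.7
  Originality 71.875 × 0.13 = 9.34375
Sum = 67.71375
67.71375 is ≥ 67.5 and < 85 → Proficient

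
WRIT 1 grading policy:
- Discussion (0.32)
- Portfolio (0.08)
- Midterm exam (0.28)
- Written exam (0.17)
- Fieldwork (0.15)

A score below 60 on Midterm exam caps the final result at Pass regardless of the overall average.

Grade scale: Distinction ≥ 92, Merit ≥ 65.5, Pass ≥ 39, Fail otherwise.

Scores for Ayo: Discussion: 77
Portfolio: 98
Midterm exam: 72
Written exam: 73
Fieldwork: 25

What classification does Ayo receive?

Midterm exam score 72 ≥ 60: minimum met.
Weighted total:
  Discussion 77 × 0.32 = 24.64
  Portfolio 98 × 0.08 = 7.84
  Midterm exam 72 × 0.28 = 20.16
  Written exam 73 × 0.17 = 12.41
  Fieldwork 25 × 0.15 = 3.75
Sum = 68.8
68.8 is ≥ 65.5 and < 92 → Merit

Merit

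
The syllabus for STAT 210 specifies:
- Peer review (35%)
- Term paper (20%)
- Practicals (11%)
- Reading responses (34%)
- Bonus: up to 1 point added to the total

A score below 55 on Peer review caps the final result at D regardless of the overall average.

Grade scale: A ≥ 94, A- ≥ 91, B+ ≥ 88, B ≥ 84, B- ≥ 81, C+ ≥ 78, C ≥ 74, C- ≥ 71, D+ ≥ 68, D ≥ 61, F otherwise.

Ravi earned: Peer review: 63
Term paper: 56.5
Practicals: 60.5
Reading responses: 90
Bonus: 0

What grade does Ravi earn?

D+

Peer review score 63 ≥ 55: minimum met.
Weighted total:
  Peer review 63 × 0.35 = 22.05
  Term paper 56.5 × 0.2 = 11.3
  Practicals 60.5 × 0.11 = 6.655
  Reading responses 90 × 0.34 = 30.6
Sum = 70.605
Bonus: 70.605 + 0 = 70.605
70.605 is ≥ 68 and < 71 → D+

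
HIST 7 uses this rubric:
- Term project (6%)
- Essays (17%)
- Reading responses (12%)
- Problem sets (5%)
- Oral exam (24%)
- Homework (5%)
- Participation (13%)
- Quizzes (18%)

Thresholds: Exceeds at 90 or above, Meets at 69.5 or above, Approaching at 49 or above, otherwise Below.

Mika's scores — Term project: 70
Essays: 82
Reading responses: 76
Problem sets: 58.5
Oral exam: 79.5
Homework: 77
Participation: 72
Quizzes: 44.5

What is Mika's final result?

Weighted total:
  Term project 70 × 0.06 = 4.2
  Essays 82 × 0.17 = 13.94
  Reading responses 76 × 0.12 = 9.12
  Problem sets 58.5 × 0.05 = 2.925
  Oral exam 79.5 × 0.24 = 19.08
  Homework 77 × 0.05 = 3.85
  Participation 72 × 0.13 = 9.36
  Quizzes 44.5 × 0.18 = 8.01
Sum = 70.485
70.485 is ≥ 69.5 and < 90 → Meets

Meets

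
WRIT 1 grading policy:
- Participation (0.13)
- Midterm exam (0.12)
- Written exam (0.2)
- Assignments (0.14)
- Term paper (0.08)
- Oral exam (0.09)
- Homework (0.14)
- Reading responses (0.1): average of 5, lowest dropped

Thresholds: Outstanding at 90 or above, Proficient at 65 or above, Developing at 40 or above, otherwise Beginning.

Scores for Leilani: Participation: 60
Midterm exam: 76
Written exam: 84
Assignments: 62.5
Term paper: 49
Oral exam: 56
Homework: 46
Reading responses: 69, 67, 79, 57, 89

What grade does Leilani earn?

Proficient

Reading responses: drop 57 → average of remaining 4 = 304/4 = 76
Weighted total:
  Participation 60 × 0.13 = 7.8
  Midterm exam 76 × 0.12 = 9.12
  Written exam 84 × 0.2 = 16.8
  Assignments 62.5 × 0.14 = 8.75
  Term paper 49 × 0.08 = 3.92
  Oral exam 56 × 0.09 = 5.04
  Homework 46 × 0.14 = 6.44
  Reading responses 76 × 0.1 = 7.6
Sum = 65.47
65.47 is ≥ 65 and < 90 → Proficient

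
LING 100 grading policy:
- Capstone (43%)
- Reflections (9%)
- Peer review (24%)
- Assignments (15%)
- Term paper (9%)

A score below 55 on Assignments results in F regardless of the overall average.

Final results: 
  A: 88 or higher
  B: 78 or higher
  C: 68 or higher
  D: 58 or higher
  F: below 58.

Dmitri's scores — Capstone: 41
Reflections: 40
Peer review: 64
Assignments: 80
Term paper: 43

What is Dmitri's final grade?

F

Assignments score 80 ≥ 55: minimum met.
Weighted total:
  Capstone 41 × 0.43 = 17.63
  Reflections 40 × 0.09 = 3.6
  Peer review 64 × 0.24 = 15.36
  Assignments 80 × 0.15 = 12
  Term paper 43 × 0.09 = 3.87
Sum = 52.46
52.46 < 58 → F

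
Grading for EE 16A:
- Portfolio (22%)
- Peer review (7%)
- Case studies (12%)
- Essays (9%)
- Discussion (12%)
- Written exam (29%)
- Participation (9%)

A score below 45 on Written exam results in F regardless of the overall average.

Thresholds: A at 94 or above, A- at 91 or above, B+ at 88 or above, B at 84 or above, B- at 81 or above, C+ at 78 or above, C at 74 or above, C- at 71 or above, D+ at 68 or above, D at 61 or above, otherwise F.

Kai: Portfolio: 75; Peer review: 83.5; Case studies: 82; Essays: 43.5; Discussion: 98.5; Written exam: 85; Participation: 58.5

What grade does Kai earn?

C

Written exam score 85 ≥ 45: minimum met.
Weighted total:
  Portfolio 75 × 0.22 = 16.5
  Peer review 83.5 × 0.07 = 5.845
  Case studies 82 × 0.12 = 9.84
  Essays 43.5 × 0.09 = 3.915
  Discussion 98.5 × 0.12 = 11.82
  Written exam 85 × 0.29 = 24.65
  Participation 58.5 × 0.09 = 5.265
Sum = 77.835
77.835 is ≥ 74 and < 78 → C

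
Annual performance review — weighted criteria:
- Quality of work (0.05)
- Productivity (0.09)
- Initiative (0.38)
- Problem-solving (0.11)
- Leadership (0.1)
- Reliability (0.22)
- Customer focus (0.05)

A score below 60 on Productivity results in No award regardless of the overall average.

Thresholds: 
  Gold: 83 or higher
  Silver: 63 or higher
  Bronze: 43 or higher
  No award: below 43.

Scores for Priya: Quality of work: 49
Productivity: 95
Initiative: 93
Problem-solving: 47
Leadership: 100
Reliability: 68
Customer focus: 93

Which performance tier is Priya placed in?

Silver

Productivity score 95 ≥ 60: minimum met.
Weighted total:
  Quality of work 49 × 0.05 = 2.45
  Productivity 95 × 0.09 = 8.55
  Initiative 93 × 0.38 = 35.34
  Problem-solving 47 × 0.11 = 5.17
  Leadership 100 × 0.1 = 10
  Reliability 68 × 0.22 = 14.96
  Customer focus 93 × 0.05 = 4.65
Sum = 81.12
81.12 is ≥ 63 and < 83 → Silver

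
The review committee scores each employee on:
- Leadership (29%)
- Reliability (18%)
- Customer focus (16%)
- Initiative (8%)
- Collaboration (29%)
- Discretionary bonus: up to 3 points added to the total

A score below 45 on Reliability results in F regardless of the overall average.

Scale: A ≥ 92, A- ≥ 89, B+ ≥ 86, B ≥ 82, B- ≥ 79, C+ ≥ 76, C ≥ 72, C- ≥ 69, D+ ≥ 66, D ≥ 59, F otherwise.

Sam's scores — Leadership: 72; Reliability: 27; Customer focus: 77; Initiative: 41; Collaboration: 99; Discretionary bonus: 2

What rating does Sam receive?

Reliability score 27 < 45: minimum not met.
Weighted total:
  Leadership 72 × 0.29 = 20.88
  Reliability 27 × 0.18 = 4.86
  Customer focus 77 × 0.16 = 12.32
  Initiative 41 × 0.08 = 3.28
  Collaboration 99 × 0.29 = 28.71
Sum = 70.05
Discretionary bonus: 70.05 + 2 = 72.05
Because the Reliability minimum was not met, the result is F.

F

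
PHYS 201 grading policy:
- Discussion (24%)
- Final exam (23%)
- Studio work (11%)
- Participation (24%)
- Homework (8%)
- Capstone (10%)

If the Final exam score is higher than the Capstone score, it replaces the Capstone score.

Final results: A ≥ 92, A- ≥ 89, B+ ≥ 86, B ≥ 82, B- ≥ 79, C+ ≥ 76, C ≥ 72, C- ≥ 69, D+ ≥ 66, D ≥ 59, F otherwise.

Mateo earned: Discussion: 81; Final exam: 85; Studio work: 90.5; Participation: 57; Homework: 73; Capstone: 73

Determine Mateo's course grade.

Final exam (85) > Capstone (73), so Capstone counts as 85.
Weighted total:
  Discussion 81 × 0.24 = 19.44
  Final exam 85 × 0.23 = 19.55
  Studio work 90.5 × 0.11 = 9.955
  Participation 57 × 0.24 = 13.68
  Homework 73 × 0.08 = 5.84
  Capstone 85 × 0.1 = 8.5
Sum = 76.965
76.965 is ≥ 76 and < 79 → C+

C+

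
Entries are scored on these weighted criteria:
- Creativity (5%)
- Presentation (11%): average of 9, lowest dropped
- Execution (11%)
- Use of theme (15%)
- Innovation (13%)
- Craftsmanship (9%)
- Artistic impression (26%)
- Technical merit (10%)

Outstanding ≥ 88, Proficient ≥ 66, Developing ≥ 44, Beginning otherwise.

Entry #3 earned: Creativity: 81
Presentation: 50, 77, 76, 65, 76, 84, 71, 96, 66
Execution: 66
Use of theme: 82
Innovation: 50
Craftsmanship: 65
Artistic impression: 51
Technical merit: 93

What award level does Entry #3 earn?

Proficient

Presentation: drop 50 → average of remaining 8 = 611/8 = 76.375
Weighted total:
  Creativity 81 × 0.05 = 4.05
  Presentation 76.375 × 0.11 = 8.40125
  Execution 66 × 0.11 = 7.26
  Use of theme 82 × 0.15 = 12.3
  Innovation 50 × 0.13 = 6.5
  Craftsmanship 65 × 0.09 = 5.85
  Artistic impression 51 × 0.26 = 13.26
  Technical merit 93 × 0.1 = 9.3
Sum = 66.92125
66.92125 is ≥ 66 and < 88 → Proficient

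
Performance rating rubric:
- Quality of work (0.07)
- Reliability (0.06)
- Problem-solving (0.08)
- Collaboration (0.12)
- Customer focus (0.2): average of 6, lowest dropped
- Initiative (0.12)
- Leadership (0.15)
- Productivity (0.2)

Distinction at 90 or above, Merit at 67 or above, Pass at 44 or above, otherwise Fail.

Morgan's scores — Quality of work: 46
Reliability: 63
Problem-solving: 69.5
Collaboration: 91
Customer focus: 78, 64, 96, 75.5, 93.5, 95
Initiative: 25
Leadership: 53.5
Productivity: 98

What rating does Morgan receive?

Merit

Customer focus: drop 64 → average of remaining 5 = 438/5 = 87.6
Weighted total:
  Quality of work 46 × 0.07 = 3.22
  Reliability 63 × 0.06 = 3.78
  Problem-solving 69.5 × 0.08 = 5.56
  Collaboration 91 × 0.12 = 10.92
  Customer focus 87.6 × 0.2 = 17.52
  Initiative 25 × 0.12 = 3
  Leadership 53.5 × 0.15 = 8.025
  Productivity 98 × 0.2 = 19.6
Sum = 71.625
71.625 is ≥ 67 and < 90 → Merit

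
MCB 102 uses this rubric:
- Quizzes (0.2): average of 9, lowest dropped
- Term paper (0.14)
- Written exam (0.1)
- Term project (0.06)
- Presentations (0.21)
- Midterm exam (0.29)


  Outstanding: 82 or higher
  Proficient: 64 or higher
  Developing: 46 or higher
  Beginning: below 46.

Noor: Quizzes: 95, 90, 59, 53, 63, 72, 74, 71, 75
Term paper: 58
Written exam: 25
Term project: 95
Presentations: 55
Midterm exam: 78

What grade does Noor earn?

Quizzes: drop 53 → average of remaining 8 = 599/8 = 74.875
Weighted total:
  Quizzes 74.875 × 0.2 = 14.975
  Term paper 58 × 0.14 = 8.12
  Written exam 25 × 0.1 = 2.5
  Term project 95 × 0.06 = 5.7
  Presentations 55 × 0.21 = 11.55
  Midterm exam 78 × 0.29 = 22.62
Sum = 65.465
65.465 is ≥ 64 and < 82 → Proficient

Proficient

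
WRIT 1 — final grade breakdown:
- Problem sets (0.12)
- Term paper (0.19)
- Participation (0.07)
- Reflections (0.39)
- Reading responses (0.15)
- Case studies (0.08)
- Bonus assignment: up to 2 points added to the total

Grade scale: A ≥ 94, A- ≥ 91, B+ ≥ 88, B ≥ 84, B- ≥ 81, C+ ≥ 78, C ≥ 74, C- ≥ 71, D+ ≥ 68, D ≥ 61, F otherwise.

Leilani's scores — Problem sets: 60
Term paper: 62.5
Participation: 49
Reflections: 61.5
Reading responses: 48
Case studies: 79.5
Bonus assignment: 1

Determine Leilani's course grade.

D

Weighted total:
  Problem sets 60 × 0.12 = 7.2
  Term paper 62.5 × 0.19 = 11.875
  Participation 49 × 0.07 = 3.43
  Reflections 61.5 × 0.39 = 23.985
  Reading responses 48 × 0.15 = 7.2
  Case studies 79.5 × 0.08 = 6.36
Sum = 60.05
Bonus assignment: 60.05 + 1 = 61.05
61.05 is ≥ 61 and < 68 → D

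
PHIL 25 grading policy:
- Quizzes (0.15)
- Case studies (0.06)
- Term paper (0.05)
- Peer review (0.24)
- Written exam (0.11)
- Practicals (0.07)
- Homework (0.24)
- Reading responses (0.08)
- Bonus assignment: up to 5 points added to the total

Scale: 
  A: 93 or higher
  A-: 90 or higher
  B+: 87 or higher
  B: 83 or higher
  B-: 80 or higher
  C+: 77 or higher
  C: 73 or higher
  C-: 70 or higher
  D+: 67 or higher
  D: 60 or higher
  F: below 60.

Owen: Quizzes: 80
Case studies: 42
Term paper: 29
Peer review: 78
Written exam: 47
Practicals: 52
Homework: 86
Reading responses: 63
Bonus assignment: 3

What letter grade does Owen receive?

C-

Weighted total:
  Quizzes 80 × 0.15 = 12
  Case studies 42 × 0.06 = 2.52
  Term paper 29 × 0.05 = 1.45
  Peer review 78 × 0.24 = 18.72
  Written exam 47 × 0.11 = 5.17
  Practicals 52 × 0.07 = 3.64
  Homework 86 × 0.24 = 20.64
  Reading responses 63 × 0.08 = 5.04
Sum = 69.18
Bonus assignment: 69.18 + 3 = 72.18
72.18 is ≥ 70 and < 73 → C-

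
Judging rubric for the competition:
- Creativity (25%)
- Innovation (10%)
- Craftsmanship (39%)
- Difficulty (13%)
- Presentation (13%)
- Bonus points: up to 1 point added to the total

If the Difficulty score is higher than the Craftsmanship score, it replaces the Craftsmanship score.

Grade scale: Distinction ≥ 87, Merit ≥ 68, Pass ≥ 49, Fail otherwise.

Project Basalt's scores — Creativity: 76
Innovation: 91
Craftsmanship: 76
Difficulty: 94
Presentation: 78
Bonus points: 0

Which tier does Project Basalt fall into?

Difficulty (94) > Craftsmanship (76), so Craftsmanship counts as 94.
Weighted total:
  Creativity 76 × 0.25 = 19
  Innovation 91 × 0.1 = 9.1
  Craftsmanship 94 × 0.39 = 36.66
  Difficulty 94 × 0.13 = 12.22
  Presentation 78 × 0.13 = 10.14
Sum = 87.12
Bonus points: 87.12 + 0 = 87.12
87.12 ≥ 87 → Distinction

Distinction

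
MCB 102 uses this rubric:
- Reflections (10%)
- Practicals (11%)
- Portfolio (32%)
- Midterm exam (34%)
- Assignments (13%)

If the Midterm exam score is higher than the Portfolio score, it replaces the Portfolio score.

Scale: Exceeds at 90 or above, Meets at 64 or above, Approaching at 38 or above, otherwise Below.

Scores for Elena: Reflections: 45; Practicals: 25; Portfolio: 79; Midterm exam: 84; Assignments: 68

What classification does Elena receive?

Midterm exam (84) > Portfolio (79), so Portfolio counts as 84.
Weighted total:
  Reflections 45 × 0.1 = 4.5
  Practicals 25 × 0.11 = 2.75
  Portfolio 84 × 0.32 = 26.88
  Midterm exam 84 × 0.34 = 28.56
  Assignments 68 × 0.13 = 8.84
Sum = 71.53
71.53 is ≥ 64 and < 90 → Meets

Meets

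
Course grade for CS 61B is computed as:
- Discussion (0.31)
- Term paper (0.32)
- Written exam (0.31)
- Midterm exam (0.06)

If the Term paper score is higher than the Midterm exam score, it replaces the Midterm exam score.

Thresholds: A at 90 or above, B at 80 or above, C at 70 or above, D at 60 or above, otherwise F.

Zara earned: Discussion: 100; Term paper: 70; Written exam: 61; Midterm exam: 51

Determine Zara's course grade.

C

Term paper (70) > Midterm exam (51), so Midterm exam counts as 70.
Weighted total:
  Discussion 100 × 0.31 = 31
  Term paper 70 × 0.32 = 22.4
  Written exam 61 × 0.31 = 18.91
  Midterm exam 70 × 0.06 = 4.2
Sum = 76.51
76.51 is ≥ 70 and < 80 → C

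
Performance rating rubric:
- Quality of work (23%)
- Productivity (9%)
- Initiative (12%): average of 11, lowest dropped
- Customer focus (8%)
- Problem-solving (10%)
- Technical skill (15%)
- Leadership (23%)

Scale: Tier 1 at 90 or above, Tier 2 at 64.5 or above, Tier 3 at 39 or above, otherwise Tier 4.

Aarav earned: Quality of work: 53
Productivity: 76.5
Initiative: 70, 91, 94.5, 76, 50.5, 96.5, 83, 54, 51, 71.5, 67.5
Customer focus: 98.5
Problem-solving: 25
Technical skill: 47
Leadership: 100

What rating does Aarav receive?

Tier 2

Initiative: drop 50.5 → average of remaining 10 = 755/10 = 75.5
Weighted total:
  Quality of work 53 × 0.23 = 12.19
  Productivity 76.5 × 0.09 = 6.885
  Initiative 75.5 × 0.12 = 9.06
  Customer focus 98.5 × 0.08 = 7.88
  Problem-solving 25 × 0.1 = 2.5
  Technical skill 47 × 0.15 = 7.05
  Leadership 100 × 0.23 = 23
Sum = 68.565
68.565 is ≥ 64.5 and < 90 → Tier 2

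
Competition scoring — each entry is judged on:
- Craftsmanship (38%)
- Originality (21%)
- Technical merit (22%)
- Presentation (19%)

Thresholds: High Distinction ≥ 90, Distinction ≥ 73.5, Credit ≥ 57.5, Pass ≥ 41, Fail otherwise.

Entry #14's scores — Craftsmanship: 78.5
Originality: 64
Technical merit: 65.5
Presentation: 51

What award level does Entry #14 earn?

Credit

Weighted total:
  Craftsmanship 78.5 × 0.38 = 29.83
  Originality 64 × 0.21 = 13.44
  Technical merit 65.5 × 0.22 = 14.41
  Presentation 51 × 0.19 = 9.69
Sum = 67.37
67.37 is ≥ 57.5 and < 73.5 → Credit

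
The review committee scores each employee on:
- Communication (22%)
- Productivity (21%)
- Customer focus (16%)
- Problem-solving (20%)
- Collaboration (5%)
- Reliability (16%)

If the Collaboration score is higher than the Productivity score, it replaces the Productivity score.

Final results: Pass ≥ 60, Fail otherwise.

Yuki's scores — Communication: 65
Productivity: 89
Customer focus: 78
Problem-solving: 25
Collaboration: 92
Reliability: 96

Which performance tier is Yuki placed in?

Pass

Collaboration (92) > Productivity (89), so Productivity counts as 92.
Weighted total:
  Communication 65 × 0.22 = 14.3
  Productivity 92 × 0.21 = 19.32
  Customer focus 78 × 0.16 = 12.48
  Problem-solving 25 × 0.2 = 5
  Collaboration 92 × 0.05 = 4.6
  Reliability 96 × 0.16 = 15.36
Sum = 71.06
71.06 ≥ 60 → Pass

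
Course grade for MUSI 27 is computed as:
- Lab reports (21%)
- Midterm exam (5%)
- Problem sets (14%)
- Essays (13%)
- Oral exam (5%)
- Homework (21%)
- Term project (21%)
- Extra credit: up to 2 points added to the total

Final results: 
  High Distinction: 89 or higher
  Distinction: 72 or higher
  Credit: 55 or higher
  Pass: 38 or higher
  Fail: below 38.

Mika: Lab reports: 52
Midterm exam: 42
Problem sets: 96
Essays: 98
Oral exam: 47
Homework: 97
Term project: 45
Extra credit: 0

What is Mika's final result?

Weighted total:
  Lab reports 52 × 0.21 = 10.92
  Midterm exam 42 × 0.05 = 2.1
  Problem sets 96 × 0.14 = 13.44
  Essays 98 × 0.13 = 12.74
  Oral exam 47 × 0.05 = 2.35
  Homework 97 × 0.21 = 20.37
  Term project 45 × 0.21 = 9.45
Sum = 71.37
Extra credit: 71.37 + 0 = 71.37
71.37 is ≥ 55 and < 72 → Credit

Credit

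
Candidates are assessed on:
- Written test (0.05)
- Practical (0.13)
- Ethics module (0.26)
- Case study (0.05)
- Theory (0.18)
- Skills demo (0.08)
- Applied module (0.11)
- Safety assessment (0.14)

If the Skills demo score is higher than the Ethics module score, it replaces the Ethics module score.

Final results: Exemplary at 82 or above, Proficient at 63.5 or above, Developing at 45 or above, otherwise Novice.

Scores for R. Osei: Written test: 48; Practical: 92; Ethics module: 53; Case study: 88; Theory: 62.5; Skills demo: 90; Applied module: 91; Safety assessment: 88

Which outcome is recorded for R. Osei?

Exemplary

Skills demo (90) > Ethics module (53), so Ethics module counts as 90.
Weighted total:
  Written test 48 × 0.05 = 2.4
  Practical 92 × 0.13 = 11.96
  Ethics module 90 × 0.26 = 23.4
  Case study 88 × 0.05 = 4.4
  Theory 62.5 × 0.18 = 11.25
  Skills demo 90 × 0.08 = 7.2
  Applied module 91 × 0.11 = 10.01
  Safety assessment 88 × 0.14 = 12.32
Sum = 82.94
82.94 ≥ 82 → Exemplary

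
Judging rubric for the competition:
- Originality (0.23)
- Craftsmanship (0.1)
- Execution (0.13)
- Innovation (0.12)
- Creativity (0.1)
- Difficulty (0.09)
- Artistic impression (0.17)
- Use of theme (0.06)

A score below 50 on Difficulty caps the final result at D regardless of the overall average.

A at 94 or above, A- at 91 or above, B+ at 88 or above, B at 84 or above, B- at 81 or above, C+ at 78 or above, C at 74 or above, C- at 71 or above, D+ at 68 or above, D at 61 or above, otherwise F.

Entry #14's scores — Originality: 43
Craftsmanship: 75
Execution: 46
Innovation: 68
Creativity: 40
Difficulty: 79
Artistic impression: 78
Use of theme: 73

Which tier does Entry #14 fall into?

F

Difficulty score 79 ≥ 50: minimum met.
Weighted total:
  Originality 43 × 0.23 = 9.89
  Craftsmanship 75 × 0.1 = 7.5
  Execution 46 × 0.13 = 5.98
  Innovation 68 × 0.12 = 8.16
  Creativity 40 × 0.1 = 4
  Difficulty 79 × 0.09 = 7.11
  Artistic impression 78 × 0.17 = 13.26
  Use of theme 73 × 0.06 = 4.38
Sum = 60.28
60.28 < 61 → F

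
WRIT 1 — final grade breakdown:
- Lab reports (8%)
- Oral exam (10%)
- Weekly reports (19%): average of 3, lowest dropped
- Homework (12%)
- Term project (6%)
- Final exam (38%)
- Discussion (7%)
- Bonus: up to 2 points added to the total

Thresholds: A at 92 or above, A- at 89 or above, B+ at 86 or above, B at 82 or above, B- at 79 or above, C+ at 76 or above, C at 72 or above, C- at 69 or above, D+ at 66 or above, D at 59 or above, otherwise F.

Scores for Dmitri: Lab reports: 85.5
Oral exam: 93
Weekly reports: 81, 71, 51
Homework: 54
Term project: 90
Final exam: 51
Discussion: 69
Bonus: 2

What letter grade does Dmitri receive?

D+

Weekly reports: drop 51 → average of remaining 2 = 152/2 = 76
Weighted total:
  Lab reports 85.5 × 0.08 = 6.84
  Oral exam 93 × 0.1 = 9.3
  Weekly reports 76 × 0.19 = 14.44
  Homework 54 × 0.12 = 6.48
  Term project 90 × 0.06 = 5.4
  Final exam 51 × 0.38 = 19.38
  Discussion 69 × 0.07 = 4.83
Sum = 66.67
Bonus: 66.67 + 2 = 68.67
68.67 is ≥ 66 and < 69 → D+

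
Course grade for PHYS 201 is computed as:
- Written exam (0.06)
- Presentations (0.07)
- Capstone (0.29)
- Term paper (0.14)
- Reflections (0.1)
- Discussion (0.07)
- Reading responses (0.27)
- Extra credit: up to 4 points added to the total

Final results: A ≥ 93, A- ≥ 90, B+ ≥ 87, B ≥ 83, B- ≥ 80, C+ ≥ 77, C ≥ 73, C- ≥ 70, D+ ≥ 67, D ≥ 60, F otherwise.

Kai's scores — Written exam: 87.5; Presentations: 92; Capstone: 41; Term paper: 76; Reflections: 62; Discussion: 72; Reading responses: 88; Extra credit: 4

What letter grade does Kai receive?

C

Weighted total:
  Written exam 87.5 × 0.06 = 5.25
  Presentations 92 × 0.07 = 6.44
  Capstone 41 × 0.29 = 11.89
  Term paper 76 × 0.14 = 10.64
  Reflections 62 × 0.1 = 6.2
  Discussion 72 × 0.07 = 5.04
  Reading responses 88 × 0.27 = 23.76
Sum = 69.22
Extra credit: 69.22 + 4 = 73.22
73.22 is ≥ 73 and < 77 → C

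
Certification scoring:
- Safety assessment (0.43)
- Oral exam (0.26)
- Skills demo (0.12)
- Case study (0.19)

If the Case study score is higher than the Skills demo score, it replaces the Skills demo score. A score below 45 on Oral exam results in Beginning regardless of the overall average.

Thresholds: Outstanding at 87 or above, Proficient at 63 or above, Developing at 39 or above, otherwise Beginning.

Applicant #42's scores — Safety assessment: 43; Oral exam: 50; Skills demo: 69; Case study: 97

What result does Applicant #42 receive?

Developing

Case study (97) > Skills demo (69), so Skills demo counts as 97.
Oral exam score 50 ≥ 45: minimum met.
Weighted total:
  Safety assessment 43 × 0.43 = 18.49
  Oral exam 50 × 0.26 = 13
  Skills demo 97 × 0.12 = 11.64
  Case study 97 × 0.19 = 18.43
Sum = 61.56
61.56 is ≥ 39 and < 63 → Developing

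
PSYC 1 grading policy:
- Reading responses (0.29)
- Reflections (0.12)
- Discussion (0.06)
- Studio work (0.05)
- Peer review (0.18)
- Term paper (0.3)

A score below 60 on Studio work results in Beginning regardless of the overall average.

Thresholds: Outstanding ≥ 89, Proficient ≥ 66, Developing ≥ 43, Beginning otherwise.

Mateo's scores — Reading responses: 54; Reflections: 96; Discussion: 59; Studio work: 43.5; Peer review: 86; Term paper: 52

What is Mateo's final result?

Beginning

Studio work score 43.5 < 60: minimum not met.
Weighted total:
  Reading responses 54 × 0.29 = 15.66
  Reflections 96 × 0.12 = 11.52
  Discussion 59 × 0.06 = 3.54
  Studio work 43.5 × 0.05 = 2.175
  Peer review 86 × 0.18 = 15.48
  Term paper 52 × 0.3 = 15.6
Sum = 63.975
Because the Studio work minimum was not met, the result is Beginning.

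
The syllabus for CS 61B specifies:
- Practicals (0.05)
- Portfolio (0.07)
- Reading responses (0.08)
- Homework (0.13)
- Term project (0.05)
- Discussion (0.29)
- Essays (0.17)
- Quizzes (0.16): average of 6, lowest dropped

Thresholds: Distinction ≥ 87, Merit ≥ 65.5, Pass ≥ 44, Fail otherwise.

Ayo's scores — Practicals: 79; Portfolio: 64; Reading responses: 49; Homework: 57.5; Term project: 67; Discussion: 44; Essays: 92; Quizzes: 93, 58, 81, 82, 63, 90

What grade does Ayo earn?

Pass

Quizzes: drop 58 → average of remaining 5 = 409/5 = 81.8
Weighted total:
  Practicals 79 × 0.05 = 3.95
  Portfolio 64 × 0.07 = 4.48
  Reading responses 49 × 0.08 = 3.92
  Homework 57.5 × 0.13 = 7.475
  Term project 67 × 0.05 = 3.35
  Discussion 44 × 0.29 = 12.76
  Essays 92 × 0.17 = 15.64
  Quizzes 81.8 × 0.16 = 13.088
Sum = 64.663
64.663 is ≥ 44 and < 65.5 → Pass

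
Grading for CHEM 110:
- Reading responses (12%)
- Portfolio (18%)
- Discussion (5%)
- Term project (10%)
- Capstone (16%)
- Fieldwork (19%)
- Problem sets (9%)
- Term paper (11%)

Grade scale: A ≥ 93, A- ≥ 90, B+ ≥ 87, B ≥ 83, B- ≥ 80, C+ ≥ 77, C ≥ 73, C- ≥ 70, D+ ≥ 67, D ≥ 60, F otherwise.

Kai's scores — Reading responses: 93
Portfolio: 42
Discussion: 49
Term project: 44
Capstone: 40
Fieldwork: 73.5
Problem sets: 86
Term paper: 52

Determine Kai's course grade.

Weighted total:
  Reading responses 93 × 0.12 = 11.16
  Portfolio 42 × 0.18 = 7.56
  Discussion 49 × 0.05 = 2.45
  Term project 44 × 0.1 = 4.4
  Capstone 40 × 0.16 = 6.4
  Fieldwork 73.5 × 0.19 = 13.965
  Problem sets 86 × 0.09 = 7.74
  Term paper 52 × 0.11 = 5.72
Sum = 59.395
59.395 < 60 → F

F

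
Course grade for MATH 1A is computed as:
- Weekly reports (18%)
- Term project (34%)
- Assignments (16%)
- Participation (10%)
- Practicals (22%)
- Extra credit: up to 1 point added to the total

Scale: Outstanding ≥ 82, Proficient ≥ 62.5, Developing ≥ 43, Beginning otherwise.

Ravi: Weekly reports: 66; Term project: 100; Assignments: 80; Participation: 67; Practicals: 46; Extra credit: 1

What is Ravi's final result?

Weighted total:
  Weekly reports 66 × 0.18 = 11.88
  Term project 100 × 0.34 = 34
  Assignments 80 × 0.16 = 12.8
  Participation 67 × 0.1 = 6.7
  Practicals 46 × 0.22 = 10.12
Sum = 75.5
Extra credit: 75.5 + 1 = 76.5
76.5 is ≥ 62.5 and < 82 → Proficient

Proficient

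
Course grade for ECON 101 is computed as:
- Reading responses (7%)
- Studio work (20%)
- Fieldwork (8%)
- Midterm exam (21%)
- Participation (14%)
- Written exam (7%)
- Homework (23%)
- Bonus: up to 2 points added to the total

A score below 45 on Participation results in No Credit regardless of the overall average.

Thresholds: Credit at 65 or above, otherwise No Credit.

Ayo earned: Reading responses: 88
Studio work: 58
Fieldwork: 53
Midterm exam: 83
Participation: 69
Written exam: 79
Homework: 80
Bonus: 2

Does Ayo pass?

Credit

Participation score 69 ≥ 45: minimum met.
Weighted total:
  Reading responses 88 × 0.07 = 6.16
  Studio work 58 × 0.2 = 11.6
  Fieldwork 53 × 0.08 = 4.24
  Midterm exam 83 × 0.21 = 17.43
  Participation 69 × 0.14 = 9.66
  Written exam 79 × 0.07 = 5.53
  Homework 80 × 0.23 = 18.4
Sum = 73.02
Bonus: 73.02 + 2 = 75.02
75.02 ≥ 65 → Credit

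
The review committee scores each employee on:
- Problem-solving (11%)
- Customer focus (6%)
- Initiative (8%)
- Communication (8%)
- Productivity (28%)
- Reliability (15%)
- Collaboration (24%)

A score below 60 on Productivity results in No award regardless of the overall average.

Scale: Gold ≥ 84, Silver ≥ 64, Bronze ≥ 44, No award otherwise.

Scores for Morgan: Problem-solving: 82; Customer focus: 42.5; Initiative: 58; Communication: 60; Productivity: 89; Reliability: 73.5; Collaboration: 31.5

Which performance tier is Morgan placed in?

Silver

Productivity score 89 ≥ 60: minimum met.
Weighted total:
  Problem-solving 82 × 0.11 = 9.02
  Customer focus 42.5 × 0.06 = 2.55
  Initiative 58 × 0.08 = 4.64
  Communication 60 × 0.08 = 4.8
  Productivity 89 × 0.28 = 24.92
  Reliability 73.5 × 0.15 = 11.025
  Collaboration 31.5 × 0.24 = 7.56
Sum = 64.515
64.515 is ≥ 64 and < 84 → Silver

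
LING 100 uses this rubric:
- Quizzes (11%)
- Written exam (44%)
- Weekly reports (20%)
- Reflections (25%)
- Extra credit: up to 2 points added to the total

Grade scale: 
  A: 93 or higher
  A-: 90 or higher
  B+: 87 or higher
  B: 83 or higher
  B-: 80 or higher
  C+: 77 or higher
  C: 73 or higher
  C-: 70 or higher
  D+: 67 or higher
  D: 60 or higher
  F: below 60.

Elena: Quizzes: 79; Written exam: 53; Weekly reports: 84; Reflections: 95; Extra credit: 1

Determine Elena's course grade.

Weighted total:
  Quizzes 79 × 0.11 = 8.69
  Written exam 53 × 0.44 = 23.32
  Weekly reports 84 × 0.2 = 16.8
  Reflections 95 × 0.25 = 23.75
Sum = 72.56
Extra credit: 72.56 + 1 = 73.56
73.56 is ≥ 73 and < 77 → C

C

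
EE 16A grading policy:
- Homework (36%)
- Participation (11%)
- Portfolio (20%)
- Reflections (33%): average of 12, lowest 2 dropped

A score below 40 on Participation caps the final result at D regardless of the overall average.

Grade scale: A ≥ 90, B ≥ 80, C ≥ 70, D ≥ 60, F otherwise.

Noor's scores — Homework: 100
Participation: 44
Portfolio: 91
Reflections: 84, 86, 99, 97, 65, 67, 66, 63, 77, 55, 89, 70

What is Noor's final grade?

B

Reflections: drop 55, 63 → average of remaining 10 = 800/10 = 80
Participation score 44 ≥ 40: minimum met.
Weighted total:
  Homework 100 × 0.36 = 36
  Participation 44 × 0.11 = 4.84
  Portfolio 91 × 0.2 = 18.2
  Reflections 80 × 0.33 = 26.4
Sum = 85.44
85.44 is ≥ 80 and < 90 → B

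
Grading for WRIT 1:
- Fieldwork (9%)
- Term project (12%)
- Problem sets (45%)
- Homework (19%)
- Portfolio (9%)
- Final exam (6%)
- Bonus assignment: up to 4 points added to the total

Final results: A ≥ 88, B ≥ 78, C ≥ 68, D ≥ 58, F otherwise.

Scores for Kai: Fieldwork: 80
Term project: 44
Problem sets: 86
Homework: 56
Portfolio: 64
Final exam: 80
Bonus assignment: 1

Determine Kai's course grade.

C

Weighted total:
  Fieldwork 80 × 0.09 = 7.2
  Term project 44 × 0.12 = 5.28
  Problem sets 86 × 0.45 = 38.7
  Homework 56 × 0.19 = 10.64
  Portfolio 64 × 0.09 = 5.76
  Final exam 80 × 0.06 = 4.8
Sum = 72.38
Bonus assignment: 72.38 + 1 = 73.38
73.38 is ≥ 68 and < 78 → C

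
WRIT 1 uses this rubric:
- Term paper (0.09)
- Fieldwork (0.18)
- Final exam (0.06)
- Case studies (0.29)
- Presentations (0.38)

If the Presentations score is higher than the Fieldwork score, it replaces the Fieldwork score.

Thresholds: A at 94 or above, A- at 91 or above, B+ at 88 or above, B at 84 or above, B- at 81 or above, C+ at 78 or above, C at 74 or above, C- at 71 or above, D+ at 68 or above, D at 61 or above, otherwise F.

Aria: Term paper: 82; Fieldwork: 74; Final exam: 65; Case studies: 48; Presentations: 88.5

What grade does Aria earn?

C

Presentations (88.5) > Fieldwork (74), so Fieldwork counts as 88.5.
Weighted total:
  Term paper 82 × 0.09 = 7.38
  Fieldwork 88.5 × 0.18 = 15.93
  Final exam 65 × 0.06 = 3.9
  Case studies 48 × 0.29 = 13.92
  Presentations 88.5 × 0.38 = 33.63
Sum = 74.76
74.76 is ≥ 74 and < 78 → C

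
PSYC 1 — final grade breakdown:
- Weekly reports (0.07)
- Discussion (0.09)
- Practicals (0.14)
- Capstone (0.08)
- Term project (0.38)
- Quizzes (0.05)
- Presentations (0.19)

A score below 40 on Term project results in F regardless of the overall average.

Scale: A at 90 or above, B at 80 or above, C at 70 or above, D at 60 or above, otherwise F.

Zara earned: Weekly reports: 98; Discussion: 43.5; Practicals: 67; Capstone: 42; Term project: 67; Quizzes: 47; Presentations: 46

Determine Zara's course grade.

D

Term project score 67 ≥ 40: minimum met.
Weighted total:
  Weekly reports 98 × 0.07 = 6.86
  Discussion 43.5 × 0.09 = 3.915
  Practicals 67 × 0.14 = 9.38
  Capstone 42 × 0.08 = 3.36
  Term project 67 × 0.38 = 25.46
  Quizzes 47 × 0.05 = 2.35
  Presentations 46 × 0.19 = 8.74
Sum = 60.065
60.065 is ≥ 60 and < 70 → D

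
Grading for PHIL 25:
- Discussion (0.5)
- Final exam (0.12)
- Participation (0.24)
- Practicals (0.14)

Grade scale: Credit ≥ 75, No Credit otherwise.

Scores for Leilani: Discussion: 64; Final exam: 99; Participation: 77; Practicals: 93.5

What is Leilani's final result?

Weighted total:
  Discussion 64 × 0.5 = 32
  Final exam 99 × 0.12 = 11.88
  Participation 77 × 0.24 = 18.48
  Practicals 93.5 × 0.14 = 13.09
Sum = 75.45
75.45 ≥ 75 → Credit

Credit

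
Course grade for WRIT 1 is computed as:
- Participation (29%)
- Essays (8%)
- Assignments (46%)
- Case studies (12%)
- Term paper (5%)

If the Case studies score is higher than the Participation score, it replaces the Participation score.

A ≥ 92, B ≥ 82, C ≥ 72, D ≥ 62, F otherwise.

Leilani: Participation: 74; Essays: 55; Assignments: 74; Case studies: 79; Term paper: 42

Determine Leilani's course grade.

Case studies (79) > Participation (74), so Participation counts as 79.
Weighted total:
  Participation 79 × 0.29 = 22.91
  Essays 55 × 0.08 = 4.4
  Assignments 74 × 0.46 = 34.04
  Case studies 79 × 0.12 = 9.48
  Term paper 42 × 0.05 = 2.1
Sum = 72.93
72.93 is ≥ 72 and < 82 → C

C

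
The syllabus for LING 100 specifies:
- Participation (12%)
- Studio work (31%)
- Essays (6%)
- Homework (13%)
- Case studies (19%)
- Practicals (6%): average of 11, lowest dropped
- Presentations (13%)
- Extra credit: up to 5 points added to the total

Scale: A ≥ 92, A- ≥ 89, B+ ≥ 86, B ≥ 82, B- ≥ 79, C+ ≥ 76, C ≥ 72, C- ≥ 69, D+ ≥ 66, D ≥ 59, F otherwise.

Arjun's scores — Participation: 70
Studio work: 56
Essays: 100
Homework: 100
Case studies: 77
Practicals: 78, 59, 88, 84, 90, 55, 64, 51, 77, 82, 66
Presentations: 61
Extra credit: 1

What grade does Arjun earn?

Practicals: drop 51 → average of remaining 10 = 743/10 = 74.3
Weighted total:
  Participation 70 × 0.12 = 8.4
  Studio work 56 × 0.31 = 17.36
  Essays 100 × 0.06 = 6
  Homework 100 × 0.13 = 13
  Case studies 77 × 0.19 = 14.63
  Practicals 74.3 × 0.06 = 4.458
  Presentations 61 × 0.13 = 7.93
Sum = 71.778
Extra credit: 71.778 + 1 = 72.778
72.778 is ≥ 72 and < 76 → C

C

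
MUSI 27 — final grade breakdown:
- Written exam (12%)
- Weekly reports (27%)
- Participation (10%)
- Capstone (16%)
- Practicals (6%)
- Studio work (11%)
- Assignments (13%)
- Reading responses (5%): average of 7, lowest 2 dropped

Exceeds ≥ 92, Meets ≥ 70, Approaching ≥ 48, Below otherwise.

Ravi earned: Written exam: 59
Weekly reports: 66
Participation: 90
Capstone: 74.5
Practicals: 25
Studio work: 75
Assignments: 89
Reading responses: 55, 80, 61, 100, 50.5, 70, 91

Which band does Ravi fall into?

Reading responses: drop 50.5, 55 → average of remaining 5 = 402/5 = 80.4
Weighted total:
  Written exam 59 × 0.12 = 7.08
  Weekly reports 66 × 0.27 = 17.82
  Participation 90 × 0.1 = 9
  Capstone 74.5 × 0.16 = 11.92
  Practicals 25 × 0.06 = 1.5
  Studio work 75 × 0.11 = 8.25
  Assignments 89 × 0.13 = 11.57
  Reading responses 80.4 × 0.05 = 4.02
Sum = 71.16
71.16 is ≥ 70 and < 92 → Meets

Meets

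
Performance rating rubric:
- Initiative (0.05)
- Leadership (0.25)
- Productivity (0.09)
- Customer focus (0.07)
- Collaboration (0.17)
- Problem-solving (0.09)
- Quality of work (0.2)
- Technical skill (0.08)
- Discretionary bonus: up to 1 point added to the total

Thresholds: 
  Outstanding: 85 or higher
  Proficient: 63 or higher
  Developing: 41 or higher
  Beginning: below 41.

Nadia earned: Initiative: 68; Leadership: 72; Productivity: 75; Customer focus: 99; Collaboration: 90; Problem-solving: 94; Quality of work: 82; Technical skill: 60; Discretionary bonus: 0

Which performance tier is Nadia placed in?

Weighted total:
  Initiative 68 × 0.05 = 3.4
  Leadership 72 × 0.25 = 18
  Productivity 75 × 0.09 = 6.75
  Customer focus 99 × 0.07 = 6.93
  Collaboration 90 × 0.17 = 15.3
  Problem-solving 94 × 0.09 = 8.46
  Quality of work 82 × 0.2 = 16.4
  Technical skill 60 × 0.08 = 4.8
Sum = 80.04
Discretionary bonus: 80.04 + 0 = 80.04
80.04 is ≥ 63 and < 85 → Proficient

Proficient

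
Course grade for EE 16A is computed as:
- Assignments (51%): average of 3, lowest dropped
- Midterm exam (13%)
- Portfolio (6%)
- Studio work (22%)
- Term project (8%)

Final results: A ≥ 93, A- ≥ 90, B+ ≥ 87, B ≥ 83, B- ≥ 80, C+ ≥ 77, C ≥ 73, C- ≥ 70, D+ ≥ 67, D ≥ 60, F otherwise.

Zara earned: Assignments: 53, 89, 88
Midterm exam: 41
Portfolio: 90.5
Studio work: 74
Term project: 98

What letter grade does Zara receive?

Assignments: drop 53 → average of remaining 2 = 177/2 = 88.5
Weighted total:
  Assignments 88.5 × 0.51 = 45.135
  Midterm exam 41 × 0.13 = 5.33
  Portfolio 90.5 × 0.06 = 5.43
  Studio work 74 × 0.22 = 16.28
  Term project 98 × 0.08 = 7.84
Sum = 80.015
80.015 is ≥ 80 and < 83 → B-

B-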